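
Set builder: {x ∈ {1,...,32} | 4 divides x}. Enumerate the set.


Checking each candidate:
Condition: multiples of 4 in {1,...,32}
Result = {4, 8, 12, 16, 20, 24, 28, 32}

{4, 8, 12, 16, 20, 24, 28, 32}


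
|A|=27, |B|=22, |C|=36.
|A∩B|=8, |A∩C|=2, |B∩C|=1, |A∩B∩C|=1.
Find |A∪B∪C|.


|A∪B∪C| = |A|+|B|+|C| - |A∩B|-|A∩C|-|B∩C| + |A∩B∩C|
= 27+22+36 - 8-2-1 + 1
= 85 - 11 + 1
= 75

|A ∪ B ∪ C| = 75


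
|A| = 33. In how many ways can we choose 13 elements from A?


C(n,k) = n! / (k!(n-k)!)
C(33,13) = 33! / (13!20!)
= 573166440

C(33,13) = 573166440


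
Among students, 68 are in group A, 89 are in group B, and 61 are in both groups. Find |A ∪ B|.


|A ∪ B| = |A| + |B| - |A ∩ B|
= 68 + 89 - 61
= 96

|A ∪ B| = 96


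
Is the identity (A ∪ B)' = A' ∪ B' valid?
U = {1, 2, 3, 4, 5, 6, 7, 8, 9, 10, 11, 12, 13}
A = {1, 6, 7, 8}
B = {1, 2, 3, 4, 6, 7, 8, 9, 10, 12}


LHS: A ∪ B = {1, 2, 3, 4, 6, 7, 8, 9, 10, 12}
(A ∪ B)' = U \ (A ∪ B) = {5, 11, 13}
A' = {2, 3, 4, 5, 9, 10, 11, 12, 13}, B' = {5, 11, 13}
Claimed RHS: A' ∪ B' = {2, 3, 4, 5, 9, 10, 11, 12, 13}
Identity is INVALID: LHS = {5, 11, 13} but the RHS claimed here equals {2, 3, 4, 5, 9, 10, 11, 12, 13}. The correct form is (A ∪ B)' = A' ∩ B'.

Identity is invalid: (A ∪ B)' = {5, 11, 13} but A' ∪ B' = {2, 3, 4, 5, 9, 10, 11, 12, 13}. The correct De Morgan law is (A ∪ B)' = A' ∩ B'.


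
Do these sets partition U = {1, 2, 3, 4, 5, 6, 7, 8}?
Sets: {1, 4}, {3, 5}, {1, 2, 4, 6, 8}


A partition requires: (1) non-empty parts, (2) pairwise disjoint, (3) union = U
Parts: {1, 4}, {3, 5}, {1, 2, 4, 6, 8}
Union of parts: {1, 2, 3, 4, 5, 6, 8}
U = {1, 2, 3, 4, 5, 6, 7, 8}
All non-empty? True
Pairwise disjoint? False
Covers U? False

No, not a valid partition


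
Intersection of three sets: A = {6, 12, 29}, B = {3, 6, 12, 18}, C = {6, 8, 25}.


A ∩ B = {6, 12}
(A ∩ B) ∩ C = {6}

A ∩ B ∩ C = {6}


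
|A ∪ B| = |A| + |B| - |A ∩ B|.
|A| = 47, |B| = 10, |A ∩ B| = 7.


|A ∪ B| = |A| + |B| - |A ∩ B|
= 47 + 10 - 7
= 50

|A ∪ B| = 50


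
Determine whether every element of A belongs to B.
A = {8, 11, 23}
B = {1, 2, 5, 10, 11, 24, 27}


A ⊆ B means every element of A is in B.
Elements in A not in B: {8, 23}
So A ⊄ B.

No, A ⊄ B


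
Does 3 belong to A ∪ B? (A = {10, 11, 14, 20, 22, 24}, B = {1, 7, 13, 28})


A = {10, 11, 14, 20, 22, 24}, B = {1, 7, 13, 28}
A ∪ B = all elements in A or B
A ∪ B = {1, 7, 10, 11, 13, 14, 20, 22, 24, 28}
Checking if 3 ∈ A ∪ B
3 is not in A ∪ B → False

3 ∉ A ∪ B


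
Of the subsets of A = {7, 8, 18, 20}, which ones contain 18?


A subset of A contains 18 iff the remaining 3 elements form any subset of A \ {18}.
Count: 2^(n-1) = 2^3 = 8
Subsets containing 18: {18}, {7, 18}, {8, 18}, {18, 20}, {7, 8, 18}, {7, 18, 20}, {8, 18, 20}, {7, 8, 18, 20}

Subsets containing 18 (8 total): {18}, {7, 18}, {8, 18}, {18, 20}, {7, 8, 18}, {7, 18, 20}, {8, 18, 20}, {7, 8, 18, 20}


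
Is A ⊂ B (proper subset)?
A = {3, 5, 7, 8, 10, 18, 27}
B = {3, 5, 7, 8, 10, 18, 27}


A ⊂ B requires: A ⊆ B AND A ≠ B.
A ⊆ B? Yes
A = B? Yes
A = B, so A is not a PROPER subset.

No, A is not a proper subset of B


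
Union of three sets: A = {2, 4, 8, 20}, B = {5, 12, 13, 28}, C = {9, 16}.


A ∪ B = {2, 4, 5, 8, 12, 13, 20, 28}
(A ∪ B) ∪ C = {2, 4, 5, 8, 9, 12, 13, 16, 20, 28}

A ∪ B ∪ C = {2, 4, 5, 8, 9, 12, 13, 16, 20, 28}


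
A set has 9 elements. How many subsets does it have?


Number of subsets = 2^n
= 2^9
= 512

|P(A)| = 512


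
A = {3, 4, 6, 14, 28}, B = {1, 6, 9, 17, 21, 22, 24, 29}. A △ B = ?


A △ B = (A \ B) ∪ (B \ A) = elements in exactly one of A or B
A \ B = {3, 4, 14, 28}
B \ A = {1, 9, 17, 21, 22, 24, 29}
A △ B = {1, 3, 4, 9, 14, 17, 21, 22, 24, 28, 29}

A △ B = {1, 3, 4, 9, 14, 17, 21, 22, 24, 28, 29}


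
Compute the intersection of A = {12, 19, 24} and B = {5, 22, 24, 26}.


A ∩ B = elements in both A and B
A = {12, 19, 24}
B = {5, 22, 24, 26}
A ∩ B = {24}

A ∩ B = {24}


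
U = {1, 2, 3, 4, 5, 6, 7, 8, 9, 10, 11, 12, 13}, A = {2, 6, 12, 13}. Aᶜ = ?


Aᶜ = U \ A = elements in U but not in A
U = {1, 2, 3, 4, 5, 6, 7, 8, 9, 10, 11, 12, 13}
A = {2, 6, 12, 13}
Aᶜ = {1, 3, 4, 5, 7, 8, 9, 10, 11}

Aᶜ = {1, 3, 4, 5, 7, 8, 9, 10, 11}


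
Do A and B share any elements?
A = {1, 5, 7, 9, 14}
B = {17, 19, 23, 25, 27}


Disjoint means A ∩ B = ∅.
A ∩ B = ∅
A ∩ B = ∅, so A and B are disjoint.

No — A and B share no elements (A ∩ B = ∅), so they are disjoint


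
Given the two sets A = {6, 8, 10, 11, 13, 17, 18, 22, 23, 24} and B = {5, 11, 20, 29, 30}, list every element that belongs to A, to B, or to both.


A ∪ B = all elements in A or B (or both)
A = {6, 8, 10, 11, 13, 17, 18, 22, 23, 24}
B = {5, 11, 20, 29, 30}
A ∪ B = {5, 6, 8, 10, 11, 13, 17, 18, 20, 22, 23, 24, 29, 30}

A ∪ B = {5, 6, 8, 10, 11, 13, 17, 18, 20, 22, 23, 24, 29, 30}


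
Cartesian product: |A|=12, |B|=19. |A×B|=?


|A × B| = |A| × |B|
= 12 × 19
= 228

|A × B| = 228


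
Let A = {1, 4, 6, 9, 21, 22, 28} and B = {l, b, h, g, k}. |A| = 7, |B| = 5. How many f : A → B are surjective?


n = |A| = 7, k = |B| = 5. Surjections via inclusion-exclusion:
S(n,k) = Σ(-1)^i × C(k,i) × (k-i)^n, i=0 to k
i=0: (-1)^0×C(5,0)×5^7 = 78125
i=1: (-1)^1×C(5,1)×4^7 = -81920
i=2: (-1)^2×C(5,2)×3^7 = 21870
i=3: (-1)^3×C(5,3)×2^7 = -1280
i=4: (-1)^4×C(5,4)×1^7 = 5
i=5: (-1)^5×C(5,5)×0^7 = 0
Total = 16800

Number of surjections = 16800


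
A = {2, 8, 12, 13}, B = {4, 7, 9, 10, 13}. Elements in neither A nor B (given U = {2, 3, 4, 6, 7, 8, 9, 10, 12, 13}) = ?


A = {2, 8, 12, 13}
B = {4, 7, 9, 10, 13}
Region: in neither A nor B (given U = {2, 3, 4, 6, 7, 8, 9, 10, 12, 13})
Elements: {3, 6}

Elements in neither A nor B (given U = {2, 3, 4, 6, 7, 8, 9, 10, 12, 13}): {3, 6}


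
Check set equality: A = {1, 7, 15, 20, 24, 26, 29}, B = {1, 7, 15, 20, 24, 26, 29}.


Two sets are equal iff they have exactly the same elements.
A = {1, 7, 15, 20, 24, 26, 29}
B = {1, 7, 15, 20, 24, 26, 29}
Same elements → A = B

Yes, A = B


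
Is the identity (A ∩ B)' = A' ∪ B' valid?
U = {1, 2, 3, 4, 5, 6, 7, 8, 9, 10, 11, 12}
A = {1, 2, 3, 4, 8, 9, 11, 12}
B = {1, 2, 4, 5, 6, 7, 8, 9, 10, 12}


LHS: A ∩ B = {1, 2, 4, 8, 9, 12}
(A ∩ B)' = U \ (A ∩ B) = {3, 5, 6, 7, 10, 11}
A' = {5, 6, 7, 10}, B' = {3, 11}
Claimed RHS: A' ∪ B' = {3, 5, 6, 7, 10, 11}
Identity is VALID: LHS = RHS = {3, 5, 6, 7, 10, 11} ✓

Identity is valid. (A ∩ B)' = A' ∪ B' = {3, 5, 6, 7, 10, 11}


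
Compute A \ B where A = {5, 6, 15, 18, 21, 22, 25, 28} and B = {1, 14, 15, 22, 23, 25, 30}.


A \ B = elements in A but not in B
A = {5, 6, 15, 18, 21, 22, 25, 28}
B = {1, 14, 15, 22, 23, 25, 30}
Remove from A any elements in B
A \ B = {5, 6, 18, 21, 28}

A \ B = {5, 6, 18, 21, 28}


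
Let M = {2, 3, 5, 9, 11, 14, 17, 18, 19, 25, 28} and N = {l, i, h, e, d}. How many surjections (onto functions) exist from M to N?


n = |M| = 11, k = |N| = 5. Surjections via inclusion-exclusion:
S(n,k) = Σ(-1)^i × C(k,i) × (k-i)^n, i=0 to k
i=0: (-1)^0×C(5,0)×5^11 = 48828125
i=1: (-1)^1×C(5,1)×4^11 = -20971520
i=2: (-1)^2×C(5,2)×3^11 = 1771470
i=3: (-1)^3×C(5,3)×2^11 = -20480
i=4: (-1)^4×C(5,4)×1^11 = 5
i=5: (-1)^5×C(5,5)×0^11 = 0
Total = 29607600

Number of surjections = 29607600


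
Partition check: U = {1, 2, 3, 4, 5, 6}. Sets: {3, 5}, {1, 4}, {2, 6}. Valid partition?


A partition requires: (1) non-empty parts, (2) pairwise disjoint, (3) union = U
Parts: {3, 5}, {1, 4}, {2, 6}
Union of parts: {1, 2, 3, 4, 5, 6}
U = {1, 2, 3, 4, 5, 6}
All non-empty? True
Pairwise disjoint? True
Covers U? True

Yes, valid partition


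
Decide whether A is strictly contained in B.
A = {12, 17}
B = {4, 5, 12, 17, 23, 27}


A ⊂ B requires: A ⊆ B AND A ≠ B.
A ⊆ B? Yes
A = B? No
A ⊂ B: Yes (A is a proper subset of B)

Yes, A ⊂ B


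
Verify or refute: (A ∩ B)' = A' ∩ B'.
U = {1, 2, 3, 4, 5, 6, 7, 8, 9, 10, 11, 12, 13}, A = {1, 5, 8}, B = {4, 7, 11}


LHS: A ∩ B = ∅
(A ∩ B)' = U \ (A ∩ B) = {1, 2, 3, 4, 5, 6, 7, 8, 9, 10, 11, 12, 13}
A' = {2, 3, 4, 6, 7, 9, 10, 11, 12, 13}, B' = {1, 2, 3, 5, 6, 8, 9, 10, 12, 13}
Claimed RHS: A' ∩ B' = {2, 3, 6, 9, 10, 12, 13}
Identity is INVALID: LHS = {1, 2, 3, 4, 5, 6, 7, 8, 9, 10, 11, 12, 13} but the RHS claimed here equals {2, 3, 6, 9, 10, 12, 13}. The correct form is (A ∩ B)' = A' ∪ B'.

Identity is invalid: (A ∩ B)' = {1, 2, 3, 4, 5, 6, 7, 8, 9, 10, 11, 12, 13} but A' ∩ B' = {2, 3, 6, 9, 10, 12, 13}. The correct De Morgan law is (A ∩ B)' = A' ∪ B'.


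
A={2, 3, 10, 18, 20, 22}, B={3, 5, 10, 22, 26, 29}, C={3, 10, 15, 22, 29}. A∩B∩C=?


A ∩ B = {3, 10, 22}
(A ∩ B) ∩ C = {3, 10, 22}

A ∩ B ∩ C = {3, 10, 22}


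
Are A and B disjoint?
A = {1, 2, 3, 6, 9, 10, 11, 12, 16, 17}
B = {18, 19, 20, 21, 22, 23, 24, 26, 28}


Disjoint means A ∩ B = ∅.
A ∩ B = ∅
A ∩ B = ∅, so A and B are disjoint.

Yes, A and B are disjoint


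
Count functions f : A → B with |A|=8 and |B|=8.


Each of |A| = 8 inputs maps to any of |B| = 8 outputs.
# functions = |B|^|A| = 8^8
= 16777216

Number of functions = 16777216


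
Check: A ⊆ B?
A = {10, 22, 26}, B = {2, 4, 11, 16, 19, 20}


A ⊆ B means every element of A is in B.
Elements in A not in B: {10, 22, 26}
So A ⊄ B.

No, A ⊄ B


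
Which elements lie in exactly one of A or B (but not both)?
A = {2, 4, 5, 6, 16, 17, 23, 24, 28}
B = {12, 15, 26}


A △ B = (A \ B) ∪ (B \ A) = elements in exactly one of A or B
A \ B = {2, 4, 5, 6, 16, 17, 23, 24, 28}
B \ A = {12, 15, 26}
A △ B = {2, 4, 5, 6, 12, 15, 16, 17, 23, 24, 26, 28}

A △ B = {2, 4, 5, 6, 12, 15, 16, 17, 23, 24, 26, 28}


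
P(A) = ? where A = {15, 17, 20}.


|A| = 3, so |P(A)| = 2^3 = 8
Enumerate subsets by cardinality (0 to 3):
∅, {15}, {17}, {20}, {15, 17}, {15, 20}, {17, 20}, {15, 17, 20}

P(A) has 8 subsets: ∅, {15}, {17}, {20}, {15, 17}, {15, 20}, {17, 20}, {15, 17, 20}


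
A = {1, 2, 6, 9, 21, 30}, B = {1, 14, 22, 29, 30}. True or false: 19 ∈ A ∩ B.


A = {1, 2, 6, 9, 21, 30}, B = {1, 14, 22, 29, 30}
A ∩ B = elements in both A and B
A ∩ B = {1, 30}
Checking if 19 ∈ A ∩ B
19 is not in A ∩ B → False

19 ∉ A ∩ B


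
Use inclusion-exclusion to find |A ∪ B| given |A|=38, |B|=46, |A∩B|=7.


|A ∪ B| = |A| + |B| - |A ∩ B|
= 38 + 46 - 7
= 77

|A ∪ B| = 77


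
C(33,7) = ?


C(n,k) = n! / (k!(n-k)!)
C(33,7) = 33! / (7!26!)
= 4272048

C(33,7) = 4272048


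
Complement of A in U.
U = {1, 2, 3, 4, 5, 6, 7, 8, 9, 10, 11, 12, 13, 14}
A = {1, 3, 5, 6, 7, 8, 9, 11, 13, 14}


Aᶜ = U \ A = elements in U but not in A
U = {1, 2, 3, 4, 5, 6, 7, 8, 9, 10, 11, 12, 13, 14}
A = {1, 3, 5, 6, 7, 8, 9, 11, 13, 14}
Aᶜ = {2, 4, 10, 12}

Aᶜ = {2, 4, 10, 12}


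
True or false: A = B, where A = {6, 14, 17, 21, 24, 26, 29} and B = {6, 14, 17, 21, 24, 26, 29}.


Two sets are equal iff they have exactly the same elements.
A = {6, 14, 17, 21, 24, 26, 29}
B = {6, 14, 17, 21, 24, 26, 29}
Same elements → A = B

Yes, A = B


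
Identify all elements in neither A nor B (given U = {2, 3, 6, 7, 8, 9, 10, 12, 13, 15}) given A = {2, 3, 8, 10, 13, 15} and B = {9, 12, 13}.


A = {2, 3, 8, 10, 13, 15}
B = {9, 12, 13}
Region: in neither A nor B (given U = {2, 3, 6, 7, 8, 9, 10, 12, 13, 15})
Elements: {6, 7}

Elements in neither A nor B (given U = {2, 3, 6, 7, 8, 9, 10, 12, 13, 15}): {6, 7}


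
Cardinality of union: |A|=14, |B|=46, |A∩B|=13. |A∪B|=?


|A ∪ B| = |A| + |B| - |A ∩ B|
= 14 + 46 - 13
= 47

|A ∪ B| = 47


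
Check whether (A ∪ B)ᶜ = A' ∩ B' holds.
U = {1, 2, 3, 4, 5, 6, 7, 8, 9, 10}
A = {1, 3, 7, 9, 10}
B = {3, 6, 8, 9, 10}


LHS: A ∪ B = {1, 3, 6, 7, 8, 9, 10}
(A ∪ B)' = U \ (A ∪ B) = {2, 4, 5}
A' = {2, 4, 5, 6, 8}, B' = {1, 2, 4, 5, 7}
Claimed RHS: A' ∩ B' = {2, 4, 5}
Identity is VALID: LHS = RHS = {2, 4, 5} ✓

Identity is valid. (A ∪ B)' = A' ∩ B' = {2, 4, 5}


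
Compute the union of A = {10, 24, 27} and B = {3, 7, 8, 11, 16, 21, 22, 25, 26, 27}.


A ∪ B = all elements in A or B (or both)
A = {10, 24, 27}
B = {3, 7, 8, 11, 16, 21, 22, 25, 26, 27}
A ∪ B = {3, 7, 8, 10, 11, 16, 21, 22, 24, 25, 26, 27}

A ∪ B = {3, 7, 8, 10, 11, 16, 21, 22, 24, 25, 26, 27}


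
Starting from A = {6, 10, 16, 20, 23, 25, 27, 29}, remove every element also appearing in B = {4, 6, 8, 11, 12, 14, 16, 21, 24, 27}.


A \ B = elements in A but not in B
A = {6, 10, 16, 20, 23, 25, 27, 29}
B = {4, 6, 8, 11, 12, 14, 16, 21, 24, 27}
Remove from A any elements in B
A \ B = {10, 20, 23, 25, 29}

A \ B = {10, 20, 23, 25, 29}


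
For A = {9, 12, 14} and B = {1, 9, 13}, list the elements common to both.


A ∩ B = elements in both A and B
A = {9, 12, 14}
B = {1, 9, 13}
A ∩ B = {9}

A ∩ B = {9}


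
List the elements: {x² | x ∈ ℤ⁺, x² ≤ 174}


Checking each candidate:
Condition: positive perfect squares ≤ 174
Result = {1, 4, 9, 16, 25, 36, 49, 64, 81, 100, 121, 144, 169}

{1, 4, 9, 16, 25, 36, 49, 64, 81, 100, 121, 144, 169}


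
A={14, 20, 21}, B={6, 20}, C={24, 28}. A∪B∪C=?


A ∪ B = {6, 14, 20, 21}
(A ∪ B) ∪ C = {6, 14, 20, 21, 24, 28}

A ∪ B ∪ C = {6, 14, 20, 21, 24, 28}


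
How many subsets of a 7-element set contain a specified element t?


Subsets of A containing t correspond to subsets of A \ {t}, which has 6 elements.
Count = 2^(n-1) = 2^6
= 64

Number of subsets containing t = 64


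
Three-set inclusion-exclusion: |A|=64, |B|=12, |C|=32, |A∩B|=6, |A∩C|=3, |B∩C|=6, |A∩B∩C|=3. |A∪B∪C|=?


|A∪B∪C| = |A|+|B|+|C| - |A∩B|-|A∩C|-|B∩C| + |A∩B∩C|
= 64+12+32 - 6-3-6 + 3
= 108 - 15 + 3
= 96

|A ∪ B ∪ C| = 96


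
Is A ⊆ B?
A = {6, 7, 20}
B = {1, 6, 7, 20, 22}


A ⊆ B means every element of A is in B.
All elements of A are in B.
So A ⊆ B.

Yes, A ⊆ B


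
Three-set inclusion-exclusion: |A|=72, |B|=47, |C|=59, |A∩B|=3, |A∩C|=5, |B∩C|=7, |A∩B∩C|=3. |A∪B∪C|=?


|A∪B∪C| = |A|+|B|+|C| - |A∩B|-|A∩C|-|B∩C| + |A∩B∩C|
= 72+47+59 - 3-5-7 + 3
= 178 - 15 + 3
= 166

|A ∪ B ∪ C| = 166


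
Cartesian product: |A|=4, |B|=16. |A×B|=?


|A × B| = |A| × |B|
= 4 × 16
= 64

|A × B| = 64


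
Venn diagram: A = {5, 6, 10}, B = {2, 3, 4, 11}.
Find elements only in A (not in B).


A = {5, 6, 10}
B = {2, 3, 4, 11}
Region: only in A (not in B)
Elements: {5, 6, 10}

Elements only in A (not in B): {5, 6, 10}


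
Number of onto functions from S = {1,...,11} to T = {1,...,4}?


n = |S| = 11, k = |T| = 4. Surjections via inclusion-exclusion:
S(n,k) = Σ(-1)^i × C(k,i) × (k-i)^n, i=0 to k
i=0: (-1)^0×C(4,0)×4^11 = 4194304
i=1: (-1)^1×C(4,1)×3^11 = -708588
i=2: (-1)^2×C(4,2)×2^11 = 12288
i=3: (-1)^3×C(4,3)×1^11 = -4
i=4: (-1)^4×C(4,4)×0^11 = 0
Total = 3498000

Number of surjections = 3498000


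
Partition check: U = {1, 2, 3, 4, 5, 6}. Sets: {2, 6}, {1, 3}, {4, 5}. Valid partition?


A partition requires: (1) non-empty parts, (2) pairwise disjoint, (3) union = U
Parts: {2, 6}, {1, 3}, {4, 5}
Union of parts: {1, 2, 3, 4, 5, 6}
U = {1, 2, 3, 4, 5, 6}
All non-empty? True
Pairwise disjoint? True
Covers U? True

Yes, valid partition


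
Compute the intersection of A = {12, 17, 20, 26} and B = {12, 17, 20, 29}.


A ∩ B = elements in both A and B
A = {12, 17, 20, 26}
B = {12, 17, 20, 29}
A ∩ B = {12, 17, 20}

A ∩ B = {12, 17, 20}


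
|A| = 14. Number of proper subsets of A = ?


Total subsets = 2^n = 2^14 = 16384
Proper subsets exclude the set itself: 2^n - 1
= 16384 - 1
= 16383

Number of proper subsets = 16383


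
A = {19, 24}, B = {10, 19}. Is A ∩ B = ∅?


Disjoint means A ∩ B = ∅.
A ∩ B = {19}
A ∩ B ≠ ∅, so A and B are NOT disjoint.

No, A and B are not disjoint (A ∩ B = {19})


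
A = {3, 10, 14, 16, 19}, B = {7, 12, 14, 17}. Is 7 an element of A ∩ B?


A = {3, 10, 14, 16, 19}, B = {7, 12, 14, 17}
A ∩ B = elements in both A and B
A ∩ B = {14}
Checking if 7 ∈ A ∩ B
7 is not in A ∩ B → False

7 ∉ A ∩ B


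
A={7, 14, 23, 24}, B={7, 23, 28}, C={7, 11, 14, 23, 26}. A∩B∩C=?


A ∩ B = {7, 23}
(A ∩ B) ∩ C = {7, 23}

A ∩ B ∩ C = {7, 23}


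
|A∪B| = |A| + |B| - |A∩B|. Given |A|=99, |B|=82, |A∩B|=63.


|A ∪ B| = |A| + |B| - |A ∩ B|
= 99 + 82 - 63
= 118

|A ∪ B| = 118


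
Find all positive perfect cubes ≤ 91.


Checking each candidate:
Condition: positive perfect cubes ≤ 91
Result = {1, 8, 27, 64}

{1, 8, 27, 64}


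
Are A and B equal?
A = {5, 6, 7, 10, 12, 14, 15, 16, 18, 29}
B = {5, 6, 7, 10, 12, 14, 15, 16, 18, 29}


Two sets are equal iff they have exactly the same elements.
A = {5, 6, 7, 10, 12, 14, 15, 16, 18, 29}
B = {5, 6, 7, 10, 12, 14, 15, 16, 18, 29}
Same elements → A = B

Yes, A = B


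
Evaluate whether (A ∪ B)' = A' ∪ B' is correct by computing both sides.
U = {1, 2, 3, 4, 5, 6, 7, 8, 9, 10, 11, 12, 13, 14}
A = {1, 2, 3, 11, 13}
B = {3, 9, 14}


LHS: A ∪ B = {1, 2, 3, 9, 11, 13, 14}
(A ∪ B)' = U \ (A ∪ B) = {4, 5, 6, 7, 8, 10, 12}
A' = {4, 5, 6, 7, 8, 9, 10, 12, 14}, B' = {1, 2, 4, 5, 6, 7, 8, 10, 11, 12, 13}
Claimed RHS: A' ∪ B' = {1, 2, 4, 5, 6, 7, 8, 9, 10, 11, 12, 13, 14}
Identity is INVALID: LHS = {4, 5, 6, 7, 8, 10, 12} but the RHS claimed here equals {1, 2, 4, 5, 6, 7, 8, 9, 10, 11, 12, 13, 14}. The correct form is (A ∪ B)' = A' ∩ B'.

Identity is invalid: (A ∪ B)' = {4, 5, 6, 7, 8, 10, 12} but A' ∪ B' = {1, 2, 4, 5, 6, 7, 8, 9, 10, 11, 12, 13, 14}. The correct De Morgan law is (A ∪ B)' = A' ∩ B'.


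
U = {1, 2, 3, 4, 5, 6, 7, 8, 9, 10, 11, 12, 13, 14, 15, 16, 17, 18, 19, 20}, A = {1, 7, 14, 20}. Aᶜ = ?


Aᶜ = U \ A = elements in U but not in A
U = {1, 2, 3, 4, 5, 6, 7, 8, 9, 10, 11, 12, 13, 14, 15, 16, 17, 18, 19, 20}
A = {1, 7, 14, 20}
Aᶜ = {2, 3, 4, 5, 6, 8, 9, 10, 11, 12, 13, 15, 16, 17, 18, 19}

Aᶜ = {2, 3, 4, 5, 6, 8, 9, 10, 11, 12, 13, 15, 16, 17, 18, 19}


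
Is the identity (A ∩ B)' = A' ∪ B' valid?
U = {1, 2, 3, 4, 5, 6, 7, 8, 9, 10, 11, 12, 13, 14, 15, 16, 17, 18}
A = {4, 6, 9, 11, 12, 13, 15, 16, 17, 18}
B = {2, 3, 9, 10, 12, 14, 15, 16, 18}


LHS: A ∩ B = {9, 12, 15, 16, 18}
(A ∩ B)' = U \ (A ∩ B) = {1, 2, 3, 4, 5, 6, 7, 8, 10, 11, 13, 14, 17}
A' = {1, 2, 3, 5, 7, 8, 10, 14}, B' = {1, 4, 5, 6, 7, 8, 11, 13, 17}
Claimed RHS: A' ∪ B' = {1, 2, 3, 4, 5, 6, 7, 8, 10, 11, 13, 14, 17}
Identity is VALID: LHS = RHS = {1, 2, 3, 4, 5, 6, 7, 8, 10, 11, 13, 14, 17} ✓

Identity is valid. (A ∩ B)' = A' ∪ B' = {1, 2, 3, 4, 5, 6, 7, 8, 10, 11, 13, 14, 17}


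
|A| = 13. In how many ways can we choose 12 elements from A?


C(n,k) = n! / (k!(n-k)!)
C(13,12) = 13! / (12!1!)
= 13

C(13,12) = 13


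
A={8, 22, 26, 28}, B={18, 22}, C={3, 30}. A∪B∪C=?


A ∪ B = {8, 18, 22, 26, 28}
(A ∪ B) ∪ C = {3, 8, 18, 22, 26, 28, 30}

A ∪ B ∪ C = {3, 8, 18, 22, 26, 28, 30}


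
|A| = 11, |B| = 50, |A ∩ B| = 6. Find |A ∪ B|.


|A ∪ B| = |A| + |B| - |A ∩ B|
= 11 + 50 - 6
= 55

|A ∪ B| = 55


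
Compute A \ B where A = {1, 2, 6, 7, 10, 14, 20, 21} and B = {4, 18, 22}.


A \ B = elements in A but not in B
A = {1, 2, 6, 7, 10, 14, 20, 21}
B = {4, 18, 22}
Remove from A any elements in B
A \ B = {1, 2, 6, 7, 10, 14, 20, 21}

A \ B = {1, 2, 6, 7, 10, 14, 20, 21}


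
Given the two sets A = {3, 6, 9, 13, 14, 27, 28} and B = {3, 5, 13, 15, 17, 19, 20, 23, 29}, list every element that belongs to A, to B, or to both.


A ∪ B = all elements in A or B (or both)
A = {3, 6, 9, 13, 14, 27, 28}
B = {3, 5, 13, 15, 17, 19, 20, 23, 29}
A ∪ B = {3, 5, 6, 9, 13, 14, 15, 17, 19, 20, 23, 27, 28, 29}

A ∪ B = {3, 5, 6, 9, 13, 14, 15, 17, 19, 20, 23, 27, 28, 29}


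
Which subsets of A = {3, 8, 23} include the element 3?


A subset of A contains 3 iff the remaining 2 elements form any subset of A \ {3}.
Count: 2^(n-1) = 2^2 = 4
Subsets containing 3: {3}, {3, 8}, {3, 23}, {3, 8, 23}

Subsets containing 3 (4 total): {3}, {3, 8}, {3, 23}, {3, 8, 23}


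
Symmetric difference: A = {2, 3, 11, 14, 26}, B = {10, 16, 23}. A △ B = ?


A △ B = (A \ B) ∪ (B \ A) = elements in exactly one of A or B
A \ B = {2, 3, 11, 14, 26}
B \ A = {10, 16, 23}
A △ B = {2, 3, 10, 11, 14, 16, 23, 26}

A △ B = {2, 3, 10, 11, 14, 16, 23, 26}


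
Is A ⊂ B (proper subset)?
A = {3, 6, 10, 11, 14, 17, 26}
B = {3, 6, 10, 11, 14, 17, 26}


A ⊂ B requires: A ⊆ B AND A ≠ B.
A ⊆ B? Yes
A = B? Yes
A = B, so A is not a PROPER subset.

No, A is not a proper subset of B


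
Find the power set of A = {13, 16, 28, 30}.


|A| = 4, so |P(A)| = 2^4 = 16
Enumerate subsets by cardinality (0 to 4):
∅, {13}, {16}, {28}, {30}, {13, 16}, {13, 28}, {13, 30}, {16, 28}, {16, 30}, {28, 30}, {13, 16, 28}, {13, 16, 30}, {13, 28, 30}, {16, 28, 30}, {13, 16, 28, 30}

P(A) has 16 subsets: ∅, {13}, {16}, {28}, {30}, {13, 16}, {13, 28}, {13, 30}, {16, 28}, {16, 30}, {28, 30}, {13, 16, 28}, {13, 16, 30}, {13, 28, 30}, {16, 28, 30}, {13, 16, 28, 30}


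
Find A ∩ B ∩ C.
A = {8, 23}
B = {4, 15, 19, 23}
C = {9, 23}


A ∩ B = {23}
(A ∩ B) ∩ C = {23}

A ∩ B ∩ C = {23}


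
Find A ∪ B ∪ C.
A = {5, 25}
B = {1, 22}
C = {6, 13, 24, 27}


A ∪ B = {1, 5, 22, 25}
(A ∪ B) ∪ C = {1, 5, 6, 13, 22, 24, 25, 27}

A ∪ B ∪ C = {1, 5, 6, 13, 22, 24, 25, 27}


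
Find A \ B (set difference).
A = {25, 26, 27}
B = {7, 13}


A \ B = elements in A but not in B
A = {25, 26, 27}
B = {7, 13}
Remove from A any elements in B
A \ B = {25, 26, 27}

A \ B = {25, 26, 27}


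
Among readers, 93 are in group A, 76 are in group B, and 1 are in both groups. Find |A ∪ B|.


|A ∪ B| = |A| + |B| - |A ∩ B|
= 93 + 76 - 1
= 168

|A ∪ B| = 168


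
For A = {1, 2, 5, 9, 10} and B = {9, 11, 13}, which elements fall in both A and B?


A = {1, 2, 5, 9, 10}
B = {9, 11, 13}
Region: in both A and B
Elements: {9}

Elements in both A and B: {9}


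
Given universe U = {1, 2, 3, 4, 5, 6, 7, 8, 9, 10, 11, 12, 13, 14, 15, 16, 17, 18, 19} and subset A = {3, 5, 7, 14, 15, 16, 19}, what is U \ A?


Aᶜ = U \ A = elements in U but not in A
U = {1, 2, 3, 4, 5, 6, 7, 8, 9, 10, 11, 12, 13, 14, 15, 16, 17, 18, 19}
A = {3, 5, 7, 14, 15, 16, 19}
Aᶜ = {1, 2, 4, 6, 8, 9, 10, 11, 12, 13, 17, 18}

Aᶜ = {1, 2, 4, 6, 8, 9, 10, 11, 12, 13, 17, 18}


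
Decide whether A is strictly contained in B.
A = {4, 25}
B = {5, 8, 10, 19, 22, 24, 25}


A ⊂ B requires: A ⊆ B AND A ≠ B.
A ⊆ B? No
A ⊄ B, so A is not a proper subset.

No, A is not a proper subset of B


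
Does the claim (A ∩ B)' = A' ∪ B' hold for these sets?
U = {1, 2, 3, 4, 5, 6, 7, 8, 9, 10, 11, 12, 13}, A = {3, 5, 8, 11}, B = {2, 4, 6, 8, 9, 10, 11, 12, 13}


LHS: A ∩ B = {8, 11}
(A ∩ B)' = U \ (A ∩ B) = {1, 2, 3, 4, 5, 6, 7, 9, 10, 12, 13}
A' = {1, 2, 4, 6, 7, 9, 10, 12, 13}, B' = {1, 3, 5, 7}
Claimed RHS: A' ∪ B' = {1, 2, 3, 4, 5, 6, 7, 9, 10, 12, 13}
Identity is VALID: LHS = RHS = {1, 2, 3, 4, 5, 6, 7, 9, 10, 12, 13} ✓

Identity is valid. (A ∩ B)' = A' ∪ B' = {1, 2, 3, 4, 5, 6, 7, 9, 10, 12, 13}


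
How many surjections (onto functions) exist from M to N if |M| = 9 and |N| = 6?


n = |M| = 9, k = |N| = 6. Surjections via inclusion-exclusion:
S(n,k) = Σ(-1)^i × C(k,i) × (k-i)^n, i=0 to k
i=0: (-1)^0×C(6,0)×6^9 = 10077696
i=1: (-1)^1×C(6,1)×5^9 = -11718750
i=2: (-1)^2×C(6,2)×4^9 = 3932160
i=3: (-1)^3×C(6,3)×3^9 = -393660
i=4: (-1)^4×C(6,4)×2^9 = 7680
i=5: (-1)^5×C(6,5)×1^9 = -6
i=6: (-1)^6×C(6,6)×0^9 = 0
Total = 1905120

Number of surjections = 1905120


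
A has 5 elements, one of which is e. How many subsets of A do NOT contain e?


Subsets of A avoiding e are subsets of A \ {e}, which has 4 elements.
Count = 2^(n-1) = 2^4
= 16

Number of subsets avoiding e = 16


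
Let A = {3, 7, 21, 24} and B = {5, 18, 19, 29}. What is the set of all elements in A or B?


A ∪ B = all elements in A or B (or both)
A = {3, 7, 21, 24}
B = {5, 18, 19, 29}
A ∪ B = {3, 5, 7, 18, 19, 21, 24, 29}

A ∪ B = {3, 5, 7, 18, 19, 21, 24, 29}


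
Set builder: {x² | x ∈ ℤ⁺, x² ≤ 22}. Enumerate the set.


Checking each candidate:
Condition: positive perfect squares ≤ 22
Result = {1, 4, 9, 16}

{1, 4, 9, 16}


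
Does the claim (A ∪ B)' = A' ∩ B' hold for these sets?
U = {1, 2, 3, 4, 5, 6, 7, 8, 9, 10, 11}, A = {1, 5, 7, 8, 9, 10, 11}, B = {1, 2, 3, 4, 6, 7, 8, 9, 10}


LHS: A ∪ B = {1, 2, 3, 4, 5, 6, 7, 8, 9, 10, 11}
(A ∪ B)' = U \ (A ∪ B) = ∅
A' = {2, 3, 4, 6}, B' = {5, 11}
Claimed RHS: A' ∩ B' = ∅
Identity is VALID: LHS = RHS = ∅ ✓

Identity is valid. (A ∪ B)' = A' ∩ B' = ∅


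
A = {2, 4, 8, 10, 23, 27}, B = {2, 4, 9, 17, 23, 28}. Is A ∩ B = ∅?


Disjoint means A ∩ B = ∅.
A ∩ B = {2, 4, 23}
A ∩ B ≠ ∅, so A and B are NOT disjoint.

No, A and B are not disjoint (A ∩ B = {2, 4, 23})


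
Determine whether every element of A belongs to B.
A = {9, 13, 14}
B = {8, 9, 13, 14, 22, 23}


A ⊆ B means every element of A is in B.
All elements of A are in B.
So A ⊆ B.

Yes, A ⊆ B


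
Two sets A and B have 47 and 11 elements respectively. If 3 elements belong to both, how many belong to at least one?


|A ∪ B| = |A| + |B| - |A ∩ B|
= 47 + 11 - 3
= 55

|A ∪ B| = 55


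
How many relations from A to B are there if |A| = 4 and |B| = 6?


A relation from A to B is any subset of A × B.
|A × B| = 4 × 6 = 24
# relations = 2^|A × B| = 2^24 = 16777216

Number of relations = 16777216


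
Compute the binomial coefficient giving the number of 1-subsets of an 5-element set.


C(n,k) = n! / (k!(n-k)!)
C(5,1) = 5! / (1!4!)
= 5

C(5,1) = 5


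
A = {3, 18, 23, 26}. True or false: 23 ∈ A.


A = {3, 18, 23, 26}
Checking if 23 is in A
23 is in A → True

23 ∈ A


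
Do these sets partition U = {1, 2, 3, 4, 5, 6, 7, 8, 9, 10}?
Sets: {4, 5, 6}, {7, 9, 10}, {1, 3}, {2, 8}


A partition requires: (1) non-empty parts, (2) pairwise disjoint, (3) union = U
Parts: {4, 5, 6}, {7, 9, 10}, {1, 3}, {2, 8}
Union of parts: {1, 2, 3, 4, 5, 6, 7, 8, 9, 10}
U = {1, 2, 3, 4, 5, 6, 7, 8, 9, 10}
All non-empty? True
Pairwise disjoint? True
Covers U? True

Yes, valid partition


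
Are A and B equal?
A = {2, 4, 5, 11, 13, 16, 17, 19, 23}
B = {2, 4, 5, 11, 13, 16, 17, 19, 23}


Two sets are equal iff they have exactly the same elements.
A = {2, 4, 5, 11, 13, 16, 17, 19, 23}
B = {2, 4, 5, 11, 13, 16, 17, 19, 23}
Same elements → A = B

Yes, A = B


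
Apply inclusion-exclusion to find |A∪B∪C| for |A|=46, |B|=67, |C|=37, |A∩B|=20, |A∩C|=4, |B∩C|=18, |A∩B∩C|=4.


|A∪B∪C| = |A|+|B|+|C| - |A∩B|-|A∩C|-|B∩C| + |A∩B∩C|
= 46+67+37 - 20-4-18 + 4
= 150 - 42 + 4
= 112

|A ∪ B ∪ C| = 112


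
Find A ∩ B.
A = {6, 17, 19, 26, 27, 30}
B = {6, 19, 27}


A ∩ B = elements in both A and B
A = {6, 17, 19, 26, 27, 30}
B = {6, 19, 27}
A ∩ B = {6, 19, 27}

A ∩ B = {6, 19, 27}


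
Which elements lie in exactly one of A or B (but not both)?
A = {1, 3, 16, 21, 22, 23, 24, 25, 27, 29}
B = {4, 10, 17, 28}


A △ B = (A \ B) ∪ (B \ A) = elements in exactly one of A or B
A \ B = {1, 3, 16, 21, 22, 23, 24, 25, 27, 29}
B \ A = {4, 10, 17, 28}
A △ B = {1, 3, 4, 10, 16, 17, 21, 22, 23, 24, 25, 27, 28, 29}

A △ B = {1, 3, 4, 10, 16, 17, 21, 22, 23, 24, 25, 27, 28, 29}


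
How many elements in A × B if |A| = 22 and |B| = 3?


|A × B| = |A| × |B|
= 22 × 3
= 66

|A × B| = 66


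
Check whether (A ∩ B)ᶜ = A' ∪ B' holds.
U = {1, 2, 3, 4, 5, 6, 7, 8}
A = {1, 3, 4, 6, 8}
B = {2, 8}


LHS: A ∩ B = {8}
(A ∩ B)' = U \ (A ∩ B) = {1, 2, 3, 4, 5, 6, 7}
A' = {2, 5, 7}, B' = {1, 3, 4, 5, 6, 7}
Claimed RHS: A' ∪ B' = {1, 2, 3, 4, 5, 6, 7}
Identity is VALID: LHS = RHS = {1, 2, 3, 4, 5, 6, 7} ✓

Identity is valid. (A ∩ B)' = A' ∪ B' = {1, 2, 3, 4, 5, 6, 7}


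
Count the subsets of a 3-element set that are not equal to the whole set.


Total subsets = 2^n = 2^3 = 8
Proper subsets exclude the set itself: 2^n - 1
= 8 - 1
= 7

Number of proper subsets = 7


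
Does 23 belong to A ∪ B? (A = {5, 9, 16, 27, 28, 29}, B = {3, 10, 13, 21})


A = {5, 9, 16, 27, 28, 29}, B = {3, 10, 13, 21}
A ∪ B = all elements in A or B
A ∪ B = {3, 5, 9, 10, 13, 16, 21, 27, 28, 29}
Checking if 23 ∈ A ∪ B
23 is not in A ∪ B → False

23 ∉ A ∪ B


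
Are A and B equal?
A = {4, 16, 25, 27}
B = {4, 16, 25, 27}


Two sets are equal iff they have exactly the same elements.
A = {4, 16, 25, 27}
B = {4, 16, 25, 27}
Same elements → A = B

Yes, A = B


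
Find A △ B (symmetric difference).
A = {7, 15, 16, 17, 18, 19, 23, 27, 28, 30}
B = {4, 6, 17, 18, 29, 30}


A △ B = (A \ B) ∪ (B \ A) = elements in exactly one of A or B
A \ B = {7, 15, 16, 19, 23, 27, 28}
B \ A = {4, 6, 29}
A △ B = {4, 6, 7, 15, 16, 19, 23, 27, 28, 29}

A △ B = {4, 6, 7, 15, 16, 19, 23, 27, 28, 29}


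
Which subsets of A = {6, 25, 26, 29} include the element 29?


A subset of A contains 29 iff the remaining 3 elements form any subset of A \ {29}.
Count: 2^(n-1) = 2^3 = 8
Subsets containing 29: {29}, {6, 29}, {25, 29}, {26, 29}, {6, 25, 29}, {6, 26, 29}, {25, 26, 29}, {6, 25, 26, 29}

Subsets containing 29 (8 total): {29}, {6, 29}, {25, 29}, {26, 29}, {6, 25, 29}, {6, 26, 29}, {25, 26, 29}, {6, 25, 26, 29}


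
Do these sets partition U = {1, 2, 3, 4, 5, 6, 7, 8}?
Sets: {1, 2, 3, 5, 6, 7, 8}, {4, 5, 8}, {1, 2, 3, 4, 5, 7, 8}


A partition requires: (1) non-empty parts, (2) pairwise disjoint, (3) union = U
Parts: {1, 2, 3, 5, 6, 7, 8}, {4, 5, 8}, {1, 2, 3, 4, 5, 7, 8}
Union of parts: {1, 2, 3, 4, 5, 6, 7, 8}
U = {1, 2, 3, 4, 5, 6, 7, 8}
All non-empty? True
Pairwise disjoint? False
Covers U? True

No, not a valid partition


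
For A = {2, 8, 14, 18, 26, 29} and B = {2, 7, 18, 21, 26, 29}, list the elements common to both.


A ∩ B = elements in both A and B
A = {2, 8, 14, 18, 26, 29}
B = {2, 7, 18, 21, 26, 29}
A ∩ B = {2, 18, 26, 29}

A ∩ B = {2, 18, 26, 29}


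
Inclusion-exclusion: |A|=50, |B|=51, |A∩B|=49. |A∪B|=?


|A ∪ B| = |A| + |B| - |A ∩ B|
= 50 + 51 - 49
= 52

|A ∪ B| = 52


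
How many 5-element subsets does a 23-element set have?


C(n,k) = n! / (k!(n-k)!)
C(23,5) = 23! / (5!18!)
= 33649

C(23,5) = 33649


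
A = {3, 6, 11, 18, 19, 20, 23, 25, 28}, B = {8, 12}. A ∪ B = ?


A ∪ B = all elements in A or B (or both)
A = {3, 6, 11, 18, 19, 20, 23, 25, 28}
B = {8, 12}
A ∪ B = {3, 6, 8, 11, 12, 18, 19, 20, 23, 25, 28}

A ∪ B = {3, 6, 8, 11, 12, 18, 19, 20, 23, 25, 28}


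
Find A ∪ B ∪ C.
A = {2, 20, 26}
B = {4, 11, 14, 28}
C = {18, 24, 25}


A ∪ B = {2, 4, 11, 14, 20, 26, 28}
(A ∪ B) ∪ C = {2, 4, 11, 14, 18, 20, 24, 25, 26, 28}

A ∪ B ∪ C = {2, 4, 11, 14, 18, 20, 24, 25, 26, 28}


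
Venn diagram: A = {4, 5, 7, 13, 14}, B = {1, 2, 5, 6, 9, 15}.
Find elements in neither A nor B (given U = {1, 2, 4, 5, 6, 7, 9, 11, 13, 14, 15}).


A = {4, 5, 7, 13, 14}
B = {1, 2, 5, 6, 9, 15}
Region: in neither A nor B (given U = {1, 2, 4, 5, 6, 7, 9, 11, 13, 14, 15})
Elements: {11}

Elements in neither A nor B (given U = {1, 2, 4, 5, 6, 7, 9, 11, 13, 14, 15}): {11}


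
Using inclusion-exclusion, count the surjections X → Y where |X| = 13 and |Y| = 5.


n = |X| = 13, k = |Y| = 5. Surjections via inclusion-exclusion:
S(n,k) = Σ(-1)^i × C(k,i) × (k-i)^n, i=0 to k
i=0: (-1)^0×C(5,0)×5^13 = 1220703125
i=1: (-1)^1×C(5,1)×4^13 = -335544320
i=2: (-1)^2×C(5,2)×3^13 = 15943230
i=3: (-1)^3×C(5,3)×2^13 = -81920
i=4: (-1)^4×C(5,4)×1^13 = 5
i=5: (-1)^5×C(5,5)×0^13 = 0
Total = 901020120

Number of surjections = 901020120


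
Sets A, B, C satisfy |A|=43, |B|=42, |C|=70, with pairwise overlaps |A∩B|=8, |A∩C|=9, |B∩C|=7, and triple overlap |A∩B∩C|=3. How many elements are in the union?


|A∪B∪C| = |A|+|B|+|C| - |A∩B|-|A∩C|-|B∩C| + |A∩B∩C|
= 43+42+70 - 8-9-7 + 3
= 155 - 24 + 3
= 134

|A ∪ B ∪ C| = 134


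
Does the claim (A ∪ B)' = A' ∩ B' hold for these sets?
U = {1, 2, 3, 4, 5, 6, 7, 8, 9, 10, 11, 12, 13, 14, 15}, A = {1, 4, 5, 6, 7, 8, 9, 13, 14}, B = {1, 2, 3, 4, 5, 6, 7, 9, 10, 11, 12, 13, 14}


LHS: A ∪ B = {1, 2, 3, 4, 5, 6, 7, 8, 9, 10, 11, 12, 13, 14}
(A ∪ B)' = U \ (A ∪ B) = {15}
A' = {2, 3, 10, 11, 12, 15}, B' = {8, 15}
Claimed RHS: A' ∩ B' = {15}
Identity is VALID: LHS = RHS = {15} ✓

Identity is valid. (A ∪ B)' = A' ∩ B' = {15}


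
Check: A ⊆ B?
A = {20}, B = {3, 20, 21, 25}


A ⊆ B means every element of A is in B.
All elements of A are in B.
So A ⊆ B.

Yes, A ⊆ B


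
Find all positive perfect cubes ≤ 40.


Checking each candidate:
Condition: positive perfect cubes ≤ 40
Result = {1, 8, 27}

{1, 8, 27}


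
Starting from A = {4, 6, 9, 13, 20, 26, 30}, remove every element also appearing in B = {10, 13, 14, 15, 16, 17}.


A \ B = elements in A but not in B
A = {4, 6, 9, 13, 20, 26, 30}
B = {10, 13, 14, 15, 16, 17}
Remove from A any elements in B
A \ B = {4, 6, 9, 20, 26, 30}

A \ B = {4, 6, 9, 20, 26, 30}


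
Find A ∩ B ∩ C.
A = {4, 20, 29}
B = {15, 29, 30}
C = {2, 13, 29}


A ∩ B = {29}
(A ∩ B) ∩ C = {29}

A ∩ B ∩ C = {29}


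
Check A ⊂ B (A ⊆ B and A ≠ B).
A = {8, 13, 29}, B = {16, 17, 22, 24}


A ⊂ B requires: A ⊆ B AND A ≠ B.
A ⊆ B? No
A ⊄ B, so A is not a proper subset.

No, A is not a proper subset of B


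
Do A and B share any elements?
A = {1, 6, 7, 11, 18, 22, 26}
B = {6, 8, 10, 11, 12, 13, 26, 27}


Disjoint means A ∩ B = ∅.
A ∩ B = {6, 11, 26}
A ∩ B ≠ ∅, so A and B are NOT disjoint.

Yes — A and B share the element(s) of A ∩ B = {6, 11, 26}, so they are not disjoint


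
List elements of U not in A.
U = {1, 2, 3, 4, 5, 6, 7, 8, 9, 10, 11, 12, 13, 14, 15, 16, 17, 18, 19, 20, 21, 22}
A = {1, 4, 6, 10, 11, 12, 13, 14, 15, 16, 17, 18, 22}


Aᶜ = U \ A = elements in U but not in A
U = {1, 2, 3, 4, 5, 6, 7, 8, 9, 10, 11, 12, 13, 14, 15, 16, 17, 18, 19, 20, 21, 22}
A = {1, 4, 6, 10, 11, 12, 13, 14, 15, 16, 17, 18, 22}
Aᶜ = {2, 3, 5, 7, 8, 9, 19, 20, 21}

Aᶜ = {2, 3, 5, 7, 8, 9, 19, 20, 21}


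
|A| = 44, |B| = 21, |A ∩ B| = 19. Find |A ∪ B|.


|A ∪ B| = |A| + |B| - |A ∩ B|
= 44 + 21 - 19
= 46

|A ∪ B| = 46


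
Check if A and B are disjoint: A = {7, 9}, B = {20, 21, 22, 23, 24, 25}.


Disjoint means A ∩ B = ∅.
A ∩ B = ∅
A ∩ B = ∅, so A and B are disjoint.

Yes, A and B are disjoint


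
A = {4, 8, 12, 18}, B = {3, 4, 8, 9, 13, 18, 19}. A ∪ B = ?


A ∪ B = all elements in A or B (or both)
A = {4, 8, 12, 18}
B = {3, 4, 8, 9, 13, 18, 19}
A ∪ B = {3, 4, 8, 9, 12, 13, 18, 19}

A ∪ B = {3, 4, 8, 9, 12, 13, 18, 19}


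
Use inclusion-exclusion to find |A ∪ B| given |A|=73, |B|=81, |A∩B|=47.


|A ∪ B| = |A| + |B| - |A ∩ B|
= 73 + 81 - 47
= 107

|A ∪ B| = 107


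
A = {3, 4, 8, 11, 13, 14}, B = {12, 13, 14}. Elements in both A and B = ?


A = {3, 4, 8, 11, 13, 14}
B = {12, 13, 14}
Region: in both A and B
Elements: {13, 14}

Elements in both A and B: {13, 14}


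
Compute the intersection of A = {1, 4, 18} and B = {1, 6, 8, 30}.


A ∩ B = elements in both A and B
A = {1, 4, 18}
B = {1, 6, 8, 30}
A ∩ B = {1}

A ∩ B = {1}


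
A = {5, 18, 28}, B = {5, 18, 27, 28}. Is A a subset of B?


A ⊆ B means every element of A is in B.
All elements of A are in B.
So A ⊆ B.

Yes, A ⊆ B


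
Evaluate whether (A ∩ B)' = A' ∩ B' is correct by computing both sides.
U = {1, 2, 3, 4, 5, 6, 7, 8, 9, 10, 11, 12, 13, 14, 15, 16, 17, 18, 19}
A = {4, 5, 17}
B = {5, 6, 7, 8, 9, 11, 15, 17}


LHS: A ∩ B = {5, 17}
(A ∩ B)' = U \ (A ∩ B) = {1, 2, 3, 4, 6, 7, 8, 9, 10, 11, 12, 13, 14, 15, 16, 18, 19}
A' = {1, 2, 3, 6, 7, 8, 9, 10, 11, 12, 13, 14, 15, 16, 18, 19}, B' = {1, 2, 3, 4, 10, 12, 13, 14, 16, 18, 19}
Claimed RHS: A' ∩ B' = {1, 2, 3, 10, 12, 13, 14, 16, 18, 19}
Identity is INVALID: LHS = {1, 2, 3, 4, 6, 7, 8, 9, 10, 11, 12, 13, 14, 15, 16, 18, 19} but the RHS claimed here equals {1, 2, 3, 10, 12, 13, 14, 16, 18, 19}. The correct form is (A ∩ B)' = A' ∪ B'.

Identity is invalid: (A ∩ B)' = {1, 2, 3, 4, 6, 7, 8, 9, 10, 11, 12, 13, 14, 15, 16, 18, 19} but A' ∩ B' = {1, 2, 3, 10, 12, 13, 14, 16, 18, 19}. The correct De Morgan law is (A ∩ B)' = A' ∪ B'.


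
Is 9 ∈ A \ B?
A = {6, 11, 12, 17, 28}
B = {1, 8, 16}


A = {6, 11, 12, 17, 28}, B = {1, 8, 16}
A \ B = elements in A but not in B
A \ B = {6, 11, 12, 17, 28}
Checking if 9 ∈ A \ B
9 is not in A \ B → False

9 ∉ A \ B


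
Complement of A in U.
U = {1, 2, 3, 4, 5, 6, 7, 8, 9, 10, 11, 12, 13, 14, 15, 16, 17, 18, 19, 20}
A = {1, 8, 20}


Aᶜ = U \ A = elements in U but not in A
U = {1, 2, 3, 4, 5, 6, 7, 8, 9, 10, 11, 12, 13, 14, 15, 16, 17, 18, 19, 20}
A = {1, 8, 20}
Aᶜ = {2, 3, 4, 5, 6, 7, 9, 10, 11, 12, 13, 14, 15, 16, 17, 18, 19}

Aᶜ = {2, 3, 4, 5, 6, 7, 9, 10, 11, 12, 13, 14, 15, 16, 17, 18, 19}


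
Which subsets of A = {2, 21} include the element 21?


A subset of A contains 21 iff the remaining 1 elements form any subset of A \ {21}.
Count: 2^(n-1) = 2^1 = 2
Subsets containing 21: {21}, {2, 21}

Subsets containing 21 (2 total): {21}, {2, 21}


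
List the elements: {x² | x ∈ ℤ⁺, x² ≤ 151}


Checking each candidate:
Condition: positive perfect squares ≤ 151
Result = {1, 4, 9, 16, 25, 36, 49, 64, 81, 100, 121, 144}

{1, 4, 9, 16, 25, 36, 49, 64, 81, 100, 121, 144}


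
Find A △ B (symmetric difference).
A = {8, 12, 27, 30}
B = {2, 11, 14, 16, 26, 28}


A △ B = (A \ B) ∪ (B \ A) = elements in exactly one of A or B
A \ B = {8, 12, 27, 30}
B \ A = {2, 11, 14, 16, 26, 28}
A △ B = {2, 8, 11, 12, 14, 16, 26, 27, 28, 30}

A △ B = {2, 8, 11, 12, 14, 16, 26, 27, 28, 30}


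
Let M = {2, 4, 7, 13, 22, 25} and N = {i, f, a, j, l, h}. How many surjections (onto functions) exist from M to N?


n = |M| = 6, k = |N| = 6. Surjections via inclusion-exclusion:
S(n,k) = Σ(-1)^i × C(k,i) × (k-i)^n, i=0 to k
i=0: (-1)^0×C(6,0)×6^6 = 46656
i=1: (-1)^1×C(6,1)×5^6 = -93750
i=2: (-1)^2×C(6,2)×4^6 = 61440
i=3: (-1)^3×C(6,3)×3^6 = -14580
i=4: (-1)^4×C(6,4)×2^6 = 960
i=5: (-1)^5×C(6,5)×1^6 = -6
i=6: (-1)^6×C(6,6)×0^6 = 0
Total = 720

Number of surjections = 720


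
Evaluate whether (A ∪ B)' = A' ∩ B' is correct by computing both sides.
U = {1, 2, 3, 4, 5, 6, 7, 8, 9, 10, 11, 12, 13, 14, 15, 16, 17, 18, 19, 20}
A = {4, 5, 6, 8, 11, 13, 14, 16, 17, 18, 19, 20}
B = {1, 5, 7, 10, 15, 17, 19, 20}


LHS: A ∪ B = {1, 4, 5, 6, 7, 8, 10, 11, 13, 14, 15, 16, 17, 18, 19, 20}
(A ∪ B)' = U \ (A ∪ B) = {2, 3, 9, 12}
A' = {1, 2, 3, 7, 9, 10, 12, 15}, B' = {2, 3, 4, 6, 8, 9, 11, 12, 13, 14, 16, 18}
Claimed RHS: A' ∩ B' = {2, 3, 9, 12}
Identity is VALID: LHS = RHS = {2, 3, 9, 12} ✓

Identity is valid. (A ∪ B)' = A' ∩ B' = {2, 3, 9, 12}


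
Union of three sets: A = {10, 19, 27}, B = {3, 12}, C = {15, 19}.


A ∪ B = {3, 10, 12, 19, 27}
(A ∪ B) ∪ C = {3, 10, 12, 15, 19, 27}

A ∪ B ∪ C = {3, 10, 12, 15, 19, 27}


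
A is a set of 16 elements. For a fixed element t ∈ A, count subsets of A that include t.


Subsets of A containing t correspond to subsets of A \ {t}, which has 15 elements.
Count = 2^(n-1) = 2^15
= 32768

Number of subsets containing t = 32768


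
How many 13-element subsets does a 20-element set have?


C(n,k) = n! / (k!(n-k)!)
C(20,13) = 20! / (13!7!)
= 77520

C(20,13) = 77520


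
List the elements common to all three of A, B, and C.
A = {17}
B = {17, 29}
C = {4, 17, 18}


A ∩ B = {17}
(A ∩ B) ∩ C = {17}

A ∩ B ∩ C = {17}
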